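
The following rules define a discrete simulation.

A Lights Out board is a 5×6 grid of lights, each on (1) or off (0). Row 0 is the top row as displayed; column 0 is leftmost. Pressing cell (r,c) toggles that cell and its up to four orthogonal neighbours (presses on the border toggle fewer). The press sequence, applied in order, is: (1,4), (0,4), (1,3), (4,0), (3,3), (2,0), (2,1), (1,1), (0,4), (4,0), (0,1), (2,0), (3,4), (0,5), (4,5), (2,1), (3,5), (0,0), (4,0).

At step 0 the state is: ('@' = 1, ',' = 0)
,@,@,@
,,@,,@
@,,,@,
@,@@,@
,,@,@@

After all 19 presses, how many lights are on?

k=0  ,@,@,@
,,@,,@
@,,,@,
@,@@,@
,,@,@@
k=1  ,@,@@@
,,@@@,
@,,,,,
@,@@,@
,,@,@@
k=2  ,@,,,,
,,@@,,
@,,,,,
@,@@,@
,,@,@@
k=3  ,@,@,,
,,,,@,
@,,@,,
@,@@,@
,,@,@@
k=4  ,@,@,,
,,,,@,
@,,@,,
,,@@,@
@@@,@@
k=5  ,@,@,,
,,,,@,
@,,,,,
,,,,@@
@@@@@@
k=6  ,@,@,,
@,,,@,
,@,,,,
@,,,@@
@@@@@@
k=7  ,@,@,,
@@,,@,
@,@,,,
@@,,@@
@@@@@@
k=8  ,,,@,,
,,@,@,
@@@,,,
@@,,@@
@@@@@@
k=9  ,,,,@@
,,@,,,
@@@,,,
@@,,@@
@@@@@@
k=10  ,,,,@@
,,@,,,
@@@,,,
,@,,@@
,,@@@@
k=11  @@@,@@
,@@,,,
@@@,,,
,@,,@@
,,@@@@
k=12  @@@,@@
@@@,,,
,,@,,,
@@,,@@
,,@@@@
k=13  @@@,@@
@@@,,,
,,@,@,
@@,@,,
,,@@,@
k=14  @@@,,,
@@@,,@
,,@,@,
@@,@,,
,,@@,@
k=15  @@@,,,
@@@,,@
,,@,@,
@@,@,@
,,@@@,
k=16  @@@,,,
@,@,,@
@@,,@,
@,,@,@
,,@@@,
k=17  @@@,,,
@,@,,@
@@,,@@
@,,@@,
,,@@@@
k=18  ,,@,,,
,,@,,@
@@,,@@
@,,@@,
,,@@@@
k=19  ,,@,,,
,,@,,@
@@,,@@
,,,@@,
@@@@@@

15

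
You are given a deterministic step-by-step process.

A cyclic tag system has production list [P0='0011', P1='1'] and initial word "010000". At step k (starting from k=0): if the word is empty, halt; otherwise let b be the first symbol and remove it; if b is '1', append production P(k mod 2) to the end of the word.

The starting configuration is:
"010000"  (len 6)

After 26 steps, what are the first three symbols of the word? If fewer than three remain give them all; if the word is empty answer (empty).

0) "010000"  (len 6)
1) "10000"  (len 5)
2) "00001"  (len 5)
3) "0001"  (len 4)
4) "001"  (len 3)
5) "01"  (len 2)
6) "1"  (len 1)
7) "0011"  (len 4)
8) "011"  (len 3)
9) "11"  (len 2)
10) "11"  (len 2)
11) "10011"  (len 5)
12) "00111"  (len 5)
13) "0111"  (len 4)
14) "111"  (len 3)
15) "110011"  (len 6)
16) "100111"  (len 6)
17) "001110011"  (len 9)
18) "01110011"  (len 8)
19) "1110011"  (len 7)
20) "1100111"  (len 7)
21) "1001110011"  (len 10)
22) "0011100111"  (len 10)
23) "011100111"  (len 9)
24) "11100111"  (len 8)
25) "11001110011"  (len 11)
26) "10011100111"  (len 11)

100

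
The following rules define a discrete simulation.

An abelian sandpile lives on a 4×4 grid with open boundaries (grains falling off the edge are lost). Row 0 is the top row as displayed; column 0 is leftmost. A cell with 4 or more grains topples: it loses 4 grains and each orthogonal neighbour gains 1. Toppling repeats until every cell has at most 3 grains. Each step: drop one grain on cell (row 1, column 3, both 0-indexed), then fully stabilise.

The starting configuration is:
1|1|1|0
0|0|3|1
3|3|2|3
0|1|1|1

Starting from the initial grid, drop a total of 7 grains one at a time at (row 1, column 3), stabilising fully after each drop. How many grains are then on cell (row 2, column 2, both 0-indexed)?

1

step 0: 1|1|1|0
0|0|3|1
3|3|2|3
0|1|1|1
step 1: 1|1|1|0
0|0|3|2
3|3|2|3
0|1|1|1
step 2: 1|1|1|0
0|0|3|3
3|3|2|3
0|1|1|1
step 3: 1|1|2|1
1|2|1|2
0|1|1|1
1|2|2|2
step 4: 1|1|2|1
1|2|1|3
0|1|1|1
1|2|2|2
step 5: 1|1|2|2
1|2|2|0
0|1|1|2
1|2|2|2
step 6: 1|1|2|2
1|2|2|1
0|1|1|2
1|2|2|2
step 7: 1|1|2|2
1|2|2|2
0|1|1|2
1|2|2|2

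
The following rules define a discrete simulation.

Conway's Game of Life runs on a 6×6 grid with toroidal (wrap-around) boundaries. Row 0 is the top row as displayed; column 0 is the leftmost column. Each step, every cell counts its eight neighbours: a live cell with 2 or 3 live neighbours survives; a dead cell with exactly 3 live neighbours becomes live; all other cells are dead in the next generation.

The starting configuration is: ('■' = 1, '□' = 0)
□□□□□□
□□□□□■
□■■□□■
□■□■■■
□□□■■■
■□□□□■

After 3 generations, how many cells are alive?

gen 0: □□□□□□
□□□□□■
□■■□□■
□■□■■■
□□□■■■
■□□□□■
gen 1: ■□□□□■
■□□□□□
□■■■□■
□■□□□□
□□■■□□
■□□□□■
gen 2: □■□□□□
□□■□■□
□■■□□□
■■□□■□
■■■□□□
■■□□■■
gen 3: □■■■■□
□□■■□□
■□■□□■
□□□■□■
□□■■■□
□□□□□■

15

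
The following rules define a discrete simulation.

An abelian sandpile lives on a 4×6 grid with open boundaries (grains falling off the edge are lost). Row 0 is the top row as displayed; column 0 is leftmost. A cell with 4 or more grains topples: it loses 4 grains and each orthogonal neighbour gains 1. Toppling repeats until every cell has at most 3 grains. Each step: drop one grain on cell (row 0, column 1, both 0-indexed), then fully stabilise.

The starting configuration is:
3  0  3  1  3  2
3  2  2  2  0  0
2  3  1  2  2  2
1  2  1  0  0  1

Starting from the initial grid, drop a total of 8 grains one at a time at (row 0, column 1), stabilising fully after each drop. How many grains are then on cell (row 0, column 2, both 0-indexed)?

2

t=0: 3  0  3  1  3  2
3  2  2  2  0  0
2  3  1  2  2  2
1  2  1  0  0  1
t=1: 3  1  3  1  3  2
3  2  2  2  0  0
2  3  1  2  2  2
1  2  1  0  0  1
t=2: 3  2  3  1  3  2
3  2  2  2  0  0
2  3  1  2  2  2
1  2  1  0  0  1
t=3: 3  3  3  1  3  2
3  2  2  2  0  0
2  3  1  2  2  2
1  2  1  0  0  1
t=4: 1  3  1  2  3  2
2  2  0  3  0  0
0  1  3  2  2  2
2  3  1  0  0  1
t=5: 2  0  2  2  3  2
2  3  0  3  0  0
0  1  3  2  2  2
2  3  1  0  0  1
t=6: 2  1  2  2  3  2
2  3  0  3  0  0
0  1  3  2  2  2
2  3  1  0  0  1
t=7: 2  2  2  2  3  2
2  3  0  3  0  0
0  1  3  2  2  2
2  3  1  0  0  1
t=8: 2  3  2  2  3  2
2  3  0  3  0  0
0  1  3  2  2  2
2  3  1  0  0  1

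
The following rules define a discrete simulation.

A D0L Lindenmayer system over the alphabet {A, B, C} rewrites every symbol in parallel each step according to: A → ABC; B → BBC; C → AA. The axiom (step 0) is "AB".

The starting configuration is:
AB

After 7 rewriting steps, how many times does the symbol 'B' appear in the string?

1035

[0] AB
[1] ABCBBC
[2] ABCBBCAABBCBBCAA
[3] ABCBBCAABBCBBCAAABCABCBBCBBCAABBCBBCAAABCABC
[4] ABCBBCAABBCBBCAAABCABCBBCBBCAABBCBBCAAABCABCABCBBCAAABCBBCAABBCBBCAABBCBBCAAABCABCBBCBBCAABBCBBCAAABCABCABCBBCAAABCBBCAA
[5] ABCBBCAABBCBBCAAABCABCBBCBBCAABBCBBCAAABCABCABCBBCAAABCBBC…CBBCAAABCBBCAAABCBBCAABBCBBCAAABCABCABCBBCAABBCBBCAAABCABC  (len 328)
[6] ABCBBCAABBCBBCAAABCABCBBCBBCAABBCBBCAAABCABCABCBBCAAABCBBC…CBBCAABBCBBCAAABCABCBBCBBCAABBCBBCAAABCABCABCBBCAAABCBBCAA  (len 896)
[7] ABCBBCAABBCBBCAAABCABCBBCBBCAABBCBBCAAABCABCABCBBCAAABCBBC…CBBCAAABCBBCAAABCBBCAABBCBBCAAABCABCABCBBCAABBCBBCAAABCABC  (len 2448)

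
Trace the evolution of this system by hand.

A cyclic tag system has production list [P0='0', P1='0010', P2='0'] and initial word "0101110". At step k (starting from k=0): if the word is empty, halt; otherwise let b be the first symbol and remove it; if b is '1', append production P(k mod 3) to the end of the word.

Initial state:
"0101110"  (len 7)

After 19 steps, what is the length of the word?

[0] "0101110"  (len 7)
[1] "101110"  (len 6)
[2] "011100010"  (len 9)
[3] "11100010"  (len 8)
[4] "11000100"  (len 8)
[5] "10001000010"  (len 11)
[6] "00010000100"  (len 11)
[7] "0010000100"  (len 10)
[8] "010000100"  (len 9)
[9] "10000100"  (len 8)
[10] "00001000"  (len 8)
[11] "0001000"  (len 7)
[12] "001000"  (len 6)
[13] "01000"  (len 5)
[14] "1000"  (len 4)
[15] "0000"  (len 4)
[16] "000"  (len 3)
[17] "00"  (len 2)
[18] "0"  (len 1)
[19] (halted — word empty)

0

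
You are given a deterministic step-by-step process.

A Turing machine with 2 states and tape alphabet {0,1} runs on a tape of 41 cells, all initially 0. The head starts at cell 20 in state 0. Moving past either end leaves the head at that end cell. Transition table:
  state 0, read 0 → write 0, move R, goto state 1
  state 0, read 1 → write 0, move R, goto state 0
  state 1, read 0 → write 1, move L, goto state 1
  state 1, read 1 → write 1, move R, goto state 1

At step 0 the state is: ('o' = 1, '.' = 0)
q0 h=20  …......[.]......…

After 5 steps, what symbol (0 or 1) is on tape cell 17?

0

gen 0: q0 h=20  …......[.]......…
gen 1: q1 h=21  …......[.]......…
gen 2: q1 h=20  …......[.]o.....…
gen 3: q1 h=19  …......[.]oo....…
gen 4: q1 h=18  …......[.]ooo...…
gen 5: q1 h=17  …......[.]oooo..…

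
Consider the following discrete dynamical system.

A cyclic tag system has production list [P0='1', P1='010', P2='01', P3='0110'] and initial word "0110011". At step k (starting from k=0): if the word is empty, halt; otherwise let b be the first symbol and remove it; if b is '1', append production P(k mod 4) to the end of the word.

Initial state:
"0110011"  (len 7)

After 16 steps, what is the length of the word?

9

0) "0110011"  (len 7)
1) "110011"  (len 6)
2) "10011010"  (len 8)
3) "001101001"  (len 9)
4) "01101001"  (len 8)
5) "1101001"  (len 7)
6) "101001010"  (len 9)
7) "0100101001"  (len 10)
8) "100101001"  (len 9)
9) "001010011"  (len 9)
10) "01010011"  (len 8)
11) "1010011"  (len 7)
12) "0100110110"  (len 10)
13) "100110110"  (len 9)
14) "00110110010"  (len 11)
15) "0110110010"  (len 10)
16) "110110010"  (len 9)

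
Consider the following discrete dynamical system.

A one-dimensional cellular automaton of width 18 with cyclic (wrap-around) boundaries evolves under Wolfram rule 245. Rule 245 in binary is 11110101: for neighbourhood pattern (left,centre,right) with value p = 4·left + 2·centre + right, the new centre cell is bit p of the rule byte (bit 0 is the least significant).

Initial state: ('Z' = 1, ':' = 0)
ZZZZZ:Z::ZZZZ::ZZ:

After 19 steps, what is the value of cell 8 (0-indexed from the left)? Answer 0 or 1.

0

[0] ZZZZZ:Z::ZZZZ::ZZ:
[1] :ZZZZZZZ::ZZZZ::ZZ
[2] Z:ZZZZZZZ::ZZZZ::Z
[3] ZZ:ZZZZZZZ::ZZZZ::
[4] :ZZ:ZZZZZZZ::ZZZZ:
[5] ::ZZ:ZZZZZZZ::ZZZZ
[6] Z::ZZ:ZZZZZZZ::ZZZ
[7] ZZ::ZZ:ZZZZZZZ::ZZ
[8] ZZZ::ZZ:ZZZZZZZ::Z
[9] ZZZZ::ZZ:ZZZZZZZ::
[10] :ZZZZ::ZZ:ZZZZZZZ:
[11] ::ZZZZ::ZZ:ZZZZZZZ
[12] Z::ZZZZ::ZZ:ZZZZZZ
[13] ZZ::ZZZZ::ZZ:ZZZZZ
[14] ZZZ::ZZZZ::ZZ:ZZZZ
[15] ZZZZ::ZZZZ::ZZ:ZZZ
[16] ZZZZZ::ZZZZ::ZZ:ZZ
[17] ZZZZZZ::ZZZZ::ZZ:Z
[18] ZZZZZZZ::ZZZZ::ZZ:
[19] :ZZZZZZZ::ZZZZ::ZZ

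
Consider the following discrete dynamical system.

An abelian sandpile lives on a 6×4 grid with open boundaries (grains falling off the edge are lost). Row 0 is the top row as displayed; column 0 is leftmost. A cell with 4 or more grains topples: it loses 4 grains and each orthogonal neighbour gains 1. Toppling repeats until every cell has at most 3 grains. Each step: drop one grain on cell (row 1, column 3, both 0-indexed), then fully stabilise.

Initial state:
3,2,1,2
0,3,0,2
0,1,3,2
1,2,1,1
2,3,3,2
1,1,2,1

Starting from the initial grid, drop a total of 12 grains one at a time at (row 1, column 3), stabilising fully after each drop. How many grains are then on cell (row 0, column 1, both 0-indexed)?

3

gen 0: 3,2,1,2
0,3,0,2
0,1,3,2
1,2,1,1
2,3,3,2
1,1,2,1
gen 1: 3,2,1,2
0,3,0,3
0,1,3,2
1,2,1,1
2,3,3,2
1,1,2,1
gen 2: 3,2,1,3
0,3,1,0
0,1,3,3
1,2,1,1
2,3,3,2
1,1,2,1
gen 3: 3,2,1,3
0,3,1,1
0,1,3,3
1,2,1,1
2,3,3,2
1,1,2,1
gen 4: 3,2,1,3
0,3,1,2
0,1,3,3
1,2,1,1
2,3,3,2
1,1,2,1
gen 5: 3,2,1,3
0,3,1,3
0,1,3,3
1,2,1,1
2,3,3,2
1,1,2,1
gen 6: 3,2,2,0
0,3,3,2
0,2,0,1
1,2,2,2
2,3,3,2
1,1,2,1
gen 7: 3,2,2,0
0,3,3,3
0,2,0,1
1,2,2,2
2,3,3,2
1,1,2,1
gen 8: 3,3,3,1
1,0,1,1
0,3,1,2
1,2,2,2
2,3,3,2
1,1,2,1
gen 9: 3,3,3,1
1,0,1,2
0,3,1,2
1,2,2,2
2,3,3,2
1,1,2,1
gen 10: 3,3,3,1
1,0,1,3
0,3,1,2
1,2,2,2
2,3,3,2
1,1,2,1
gen 11: 3,3,3,2
1,0,2,0
0,3,1,3
1,2,2,2
2,3,3,2
1,1,2,1
gen 12: 3,3,3,2
1,0,2,1
0,3,1,3
1,2,2,2
2,3,3,2
1,1,2,1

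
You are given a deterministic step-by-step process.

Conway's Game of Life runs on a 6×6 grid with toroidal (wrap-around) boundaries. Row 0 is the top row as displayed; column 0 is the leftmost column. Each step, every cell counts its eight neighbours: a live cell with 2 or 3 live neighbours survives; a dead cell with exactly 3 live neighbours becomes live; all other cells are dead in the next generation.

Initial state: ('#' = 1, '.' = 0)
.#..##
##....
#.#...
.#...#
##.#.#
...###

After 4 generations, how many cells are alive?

10

0) .#..##
##....
#.#...
.#...#
##.#.#
...###
1) .###..
..#...
..#..#
....##
.#.#..
.#.#..
2) .#.#..
......
...###
#.####
#..#..
##.##.
3) ##.##.
..##..
#.#...
###...
......
##.###
4) ......
#...##
#.....
#.#...
...##.
.#.#..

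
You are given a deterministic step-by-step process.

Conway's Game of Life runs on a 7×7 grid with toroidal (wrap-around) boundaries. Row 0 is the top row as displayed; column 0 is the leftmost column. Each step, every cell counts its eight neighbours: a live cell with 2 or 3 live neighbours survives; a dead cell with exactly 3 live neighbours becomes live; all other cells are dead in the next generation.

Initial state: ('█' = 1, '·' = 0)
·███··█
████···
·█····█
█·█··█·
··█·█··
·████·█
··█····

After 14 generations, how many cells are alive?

0) ·███··█
████···
·█····█
█·█··█·
··█·█··
·████·█
··█····
1) ·······
···█··█
···█··█
█·██·██
█···█·█
·█··██·
····██·
2) ····██·
·······
···█···
·███···
··█····
█··█···
····██·
3) ····██·
····█··
···█···
·█·█···
·······
···██··
···█·██
4) ···█··█
···███·
··███··
··█····
··███··
···███·
···█··█
5) ··██··█
·····█·
··█··█·
·█·····
··█··█·
·····█·
··██··█
6) ··█████
··█████
·······
·██····
·······
··█████
··█████
7) ██·····
··█···█
·█··██·
·······
·█··██·
··█···█
██·····
8) ··█···█
··█··██
·····█·
·······
·····█·
··█··██
··█···█
9) ████··█
·····██
·····██
·······
·····██
·····██
████··█
10) ···██··
·██·█··
·····██
·······
·····██
·██·█··
···██··
11) ·····█·
··█·█··
·····█·
·······
·····█·
··█·█··
·····█·
12) ····██·
····██·
·······
·······
·······
····██·
····██·
13) ···█··█
····██·
·······
·······
·······
····██·
···█··█
14) ···█··█
····██·
·······
·······
·······
····██·
···█··█

8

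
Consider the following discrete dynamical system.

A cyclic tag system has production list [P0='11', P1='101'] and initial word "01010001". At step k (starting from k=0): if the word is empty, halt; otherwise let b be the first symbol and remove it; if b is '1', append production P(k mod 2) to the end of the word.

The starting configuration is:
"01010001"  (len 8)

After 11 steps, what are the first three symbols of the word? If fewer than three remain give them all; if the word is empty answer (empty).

step 0: "01010001"  (len 8)
step 1: "1010001"  (len 7)
step 2: "010001101"  (len 9)
step 3: "10001101"  (len 8)
step 4: "0001101101"  (len 10)
step 5: "001101101"  (len 9)
step 6: "01101101"  (len 8)
step 7: "1101101"  (len 7)
step 8: "101101101"  (len 9)
step 9: "0110110111"  (len 10)
step 10: "110110111"  (len 9)
step 11: "1011011111"  (len 10)

101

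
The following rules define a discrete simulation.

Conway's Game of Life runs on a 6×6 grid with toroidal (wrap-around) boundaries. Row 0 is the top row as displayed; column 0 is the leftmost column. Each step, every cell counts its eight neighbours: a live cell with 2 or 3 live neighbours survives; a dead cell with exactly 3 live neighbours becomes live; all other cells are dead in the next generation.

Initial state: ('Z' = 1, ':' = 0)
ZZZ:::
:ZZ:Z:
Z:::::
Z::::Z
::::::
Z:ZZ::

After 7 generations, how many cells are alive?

4

0) ZZZ:::
:ZZ:Z:
Z:::::
Z::::Z
::::::
Z:ZZ::
1) Z::::Z
::ZZ:Z
Z:::::
Z::::Z
ZZ:::Z
Z:ZZ::
2) Z::::Z
:Z::ZZ
ZZ::Z:
::::::
::Z:Z:
::Z:Z:
3) ZZ:Z::
:Z::Z:
ZZ::Z:
:Z:Z:Z
::::::
:Z::Z:
4) ZZ:ZZZ
:::ZZ:
:Z:ZZ:
:ZZ:ZZ
Z:Z:Z:
ZZZ:::
5) ::::::
:Z::::
ZZ::::
::::::
::::Z:
::::::
6) ::::::
ZZ::::
ZZ::::
::::::
::::::
::::::
7) ::::::
ZZ::::
ZZ::::
::::::
::::::
::::::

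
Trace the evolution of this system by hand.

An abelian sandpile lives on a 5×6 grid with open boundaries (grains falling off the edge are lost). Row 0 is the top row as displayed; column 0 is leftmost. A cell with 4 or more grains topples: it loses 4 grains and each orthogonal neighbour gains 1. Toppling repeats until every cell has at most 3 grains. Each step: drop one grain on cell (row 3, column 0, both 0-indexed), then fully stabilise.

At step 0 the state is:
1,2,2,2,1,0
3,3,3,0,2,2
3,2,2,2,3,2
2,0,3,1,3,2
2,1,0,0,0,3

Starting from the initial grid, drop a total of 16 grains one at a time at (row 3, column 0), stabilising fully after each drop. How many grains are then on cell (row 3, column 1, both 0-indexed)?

[0] 1,2,2,2,1,0
3,3,3,0,2,2
3,2,2,2,3,2
2,0,3,1,3,2
2,1,0,0,0,3
[1] 1,2,2,2,1,0
3,3,3,0,2,2
3,2,2,2,3,2
3,0,3,1,3,2
2,1,0,0,0,3
[2] 2,3,3,2,1,0
1,2,1,1,2,2
2,1,1,3,3,2
1,3,0,2,3,2
3,1,1,0,0,3
[3] 2,3,3,2,1,0
1,2,1,1,2,2
2,1,1,3,3,2
2,3,0,2,3,2
3,1,1,0,0,3
[4] 2,3,3,2,1,0
1,2,1,1,2,2
2,1,1,3,3,2
3,3,0,2,3,2
3,1,1,0,0,3
[5] 2,3,3,2,1,0
1,2,1,1,2,2
3,2,1,3,3,2
2,0,1,2,3,2
0,3,1,0,0,3
[6] 2,3,3,2,1,0
1,2,1,1,2,2
3,2,1,3,3,2
3,0,1,2,3,2
0,3,1,0,0,3
[7] 2,3,3,2,1,0
2,2,1,1,2,2
0,3,1,3,3,2
1,1,1,2,3,2
1,3,1,0,0,3
[8] 2,3,3,2,1,0
2,2,1,1,2,2
0,3,1,3,3,2
2,1,1,2,3,2
1,3,1,0,0,3
[9] 2,3,3,2,1,0
2,2,1,1,2,2
0,3,1,3,3,2
3,1,1,2,3,2
1,3,1,0,0,3
[10] 2,3,3,2,1,0
2,2,1,1,2,2
1,3,1,3,3,2
0,2,1,2,3,2
2,3,1,0,0,3
[11] 2,3,3,2,1,0
2,2,1,1,2,2
1,3,1,3,3,2
1,2,1,2,3,2
2,3,1,0,0,3
[12] 2,3,3,2,1,0
2,2,1,1,2,2
1,3,1,3,3,2
2,2,1,2,3,2
2,3,1,0,0,3
[13] 2,3,3,2,1,0
2,2,1,1,2,2
1,3,1,3,3,2
3,2,1,2,3,2
2,3,1,0,0,3
[14] 2,3,3,2,1,0
2,2,1,1,2,2
2,3,1,3,3,2
0,3,1,2,3,2
3,3,1,0,0,3
[15] 2,3,3,2,1,0
2,2,1,1,2,2
2,3,1,3,3,2
1,3,1,2,3,2
3,3,1,0,0,3
[16] 2,3,3,2,1,0
2,2,1,1,2,2
2,3,1,3,3,2
2,3,1,2,3,2
3,3,1,0,0,3

3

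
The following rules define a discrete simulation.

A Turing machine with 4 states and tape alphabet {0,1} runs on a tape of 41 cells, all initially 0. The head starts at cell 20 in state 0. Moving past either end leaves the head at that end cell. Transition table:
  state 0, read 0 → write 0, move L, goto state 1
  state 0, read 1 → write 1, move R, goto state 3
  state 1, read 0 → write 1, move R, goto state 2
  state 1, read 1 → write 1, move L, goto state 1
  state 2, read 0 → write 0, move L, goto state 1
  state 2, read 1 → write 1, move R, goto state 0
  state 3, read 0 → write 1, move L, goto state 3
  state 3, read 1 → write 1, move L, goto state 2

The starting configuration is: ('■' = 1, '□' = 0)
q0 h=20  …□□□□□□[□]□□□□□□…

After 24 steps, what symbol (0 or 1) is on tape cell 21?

1

[0] q0 h=20  …□□□□□□[□]□□□□□□…
[1] q1 h=19  …□□□□□□[□]□□□□□□…
[2] q2 h=20  …□□□□□■[□]□□□□□□…
[3] q1 h=19  …□□□□□□[■]□□□□□□…
[4] q1 h=18  …□□□□□□[□]■□□□□□…
[5] q2 h=19  …□□□□□■[■]□□□□□□…
[6] q0 h=20  …□□□□■■[□]□□□□□□…
[7] q1 h=19  …□□□□□■[■]□□□□□□…
[8] q1 h=18  …□□□□□□[■]■□□□□□…
[9] q1 h=17  …□□□□□□[□]■■□□□□…
[10] q2 h=18  …□□□□□■[■]■□□□□□…
[11] q0 h=19  …□□□□■■[■]□□□□□□…
[12] q3 h=20  …□□□■■■[□]□□□□□□…
[13] q3 h=19  …□□□□■■[■]■□□□□□…
[14] q2 h=18  …□□□□□■[■]■■□□□□…
[15] q0 h=19  …□□□□■■[■]■□□□□□…
[16] q3 h=20  …□□□■■■[■]□□□□□□…
[17] q2 h=19  …□□□□■■[■]■□□□□□…
[18] q0 h=20  …□□□■■■[■]□□□□□□…
[19] q3 h=21  …□□■■■■[□]□□□□□□…
[20] q3 h=20  …□□□■■■[■]■□□□□□…
[21] q2 h=19  …□□□□■■[■]■■□□□□…
[22] q0 h=20  …□□□■■■[■]■□□□□□…
[23] q3 h=21  …□□■■■■[■]□□□□□□…
[24] q2 h=20  …□□□■■■[■]■□□□□□…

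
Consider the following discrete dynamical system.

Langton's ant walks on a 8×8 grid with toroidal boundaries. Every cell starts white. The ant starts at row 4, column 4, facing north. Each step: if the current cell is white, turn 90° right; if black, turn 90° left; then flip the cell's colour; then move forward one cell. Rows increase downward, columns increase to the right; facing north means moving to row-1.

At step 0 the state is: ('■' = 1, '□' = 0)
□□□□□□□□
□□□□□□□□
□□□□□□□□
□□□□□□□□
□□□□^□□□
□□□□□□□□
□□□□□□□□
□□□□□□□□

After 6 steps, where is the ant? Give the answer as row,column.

3,3

gen 0: □□□□□□□□
□□□□□□□□
□□□□□□□□
□□□□□□□□
□□□□^□□□
□□□□□□□□
□□□□□□□□
□□□□□□□□
gen 1: □□□□□□□□
□□□□□□□□
□□□□□□□□
□□□□□□□□
□□□□■>□□
□□□□□□□□
□□□□□□□□
□□□□□□□□
gen 2: □□□□□□□□
□□□□□□□□
□□□□□□□□
□□□□□□□□
□□□□■■□□
□□□□□v□□
□□□□□□□□
□□□□□□□□
gen 3: □□□□□□□□
□□□□□□□□
□□□□□□□□
□□□□□□□□
□□□□■■□□
□□□□<■□□
□□□□□□□□
□□□□□□□□
gen 4: □□□□□□□□
□□□□□□□□
□□□□□□□□
□□□□□□□□
□□□□^■□□
□□□□■■□□
□□□□□□□□
□□□□□□□□
gen 5: □□□□□□□□
□□□□□□□□
□□□□□□□□
□□□□□□□□
□□□<□■□□
□□□□■■□□
□□□□□□□□
□□□□□□□□
gen 6: □□□□□□□□
□□□□□□□□
□□□□□□□□
□□□^□□□□
□□□■□■□□
□□□□■■□□
□□□□□□□□
□□□□□□□□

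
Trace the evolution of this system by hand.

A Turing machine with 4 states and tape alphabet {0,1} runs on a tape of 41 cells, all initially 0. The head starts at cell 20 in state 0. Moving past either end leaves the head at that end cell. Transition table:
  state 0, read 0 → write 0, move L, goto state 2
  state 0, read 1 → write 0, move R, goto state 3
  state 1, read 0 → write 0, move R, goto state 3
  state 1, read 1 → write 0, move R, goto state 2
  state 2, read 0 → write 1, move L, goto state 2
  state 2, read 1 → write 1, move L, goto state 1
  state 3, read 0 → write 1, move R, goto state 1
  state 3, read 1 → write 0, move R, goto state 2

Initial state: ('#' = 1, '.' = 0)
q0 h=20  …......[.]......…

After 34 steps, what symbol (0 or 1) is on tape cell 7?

step 0: q0 h=20  …......[.]......…
step 1: q2 h=19  …......[.]......…
step 2: q2 h=18  …......[.]#.....…
step 3: q2 h=17  …......[.]##....…
step 4: q2 h=16  …......[.]###...…
step 5: q2 h=15  …......[.]####..…
step 6: q2 h=14  …......[.]#####.…
step 7: q2 h=13  …......[.]######…
step 8: q2 h=12  …......[.]######…
step 9: q2 h=11  …......[.]######…
step 10: q2 h=10  …......[.]######…
step 11: q2 h= 9  …......[.]######…
step 12: q2 h= 8  …......[.]######…
step 13: q2 h= 7  …......[.]######…
step 14: q2 h= 6  |......[.]######…
step 15: q2 h= 5  |.....[.]######…
step 16: q2 h= 4  |....[.]######…
step 17: q2 h= 3  |...[.]######…
step 18: q2 h= 2  |..[.]######…
step 19: q2 h= 1  |.[.]######…
step 20: q2 h= 0  |[.]######…
step 21: q2 h= 0  |[#]######…
step 22: q1 h= 0  |[#]######…
step 23: q2 h= 1  |.[#]######…
step 24: q1 h= 0  |[.]######…
step 25: q3 h= 1  |.[#]######…
step 26: q2 h= 2  |..[#]######…
step 27: q1 h= 1  |.[.]######…
step 28: q3 h= 2  |..[#]######…
step 29: q2 h= 3  |...[#]######…
step 30: q1 h= 2  |..[.]######…
step 31: q3 h= 3  |...[#]######…
step 32: q2 h= 4  |....[#]######…
step 33: q1 h= 3  |...[.]######…
step 34: q3 h= 4  |....[#]######…

1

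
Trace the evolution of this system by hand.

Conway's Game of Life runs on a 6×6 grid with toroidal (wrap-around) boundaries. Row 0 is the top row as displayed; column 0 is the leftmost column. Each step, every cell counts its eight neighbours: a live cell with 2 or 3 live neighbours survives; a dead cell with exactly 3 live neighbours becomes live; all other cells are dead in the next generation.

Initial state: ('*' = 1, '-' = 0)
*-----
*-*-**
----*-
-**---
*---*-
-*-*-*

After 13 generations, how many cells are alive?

12

t=0: *-----
*-*-**
----*-
-**---
*---*-
-*-*-*
t=1: --**--
**-**-
*-*-*-
-*-*-*
*--***
-*--**
t=2: ------
*---*-
------
-*----
-*-*--
-*----
t=3: ------
------
------
--*---
**----
--*---
t=4: ------
------
------
-*----
-**---
-*----
t=5: ------
------
------
-**---
***---
-**---
t=6: ------
------
------
*-*---
*--*--
*-*---
t=7: ------
------
------
-*----
*-**-*
-*----
t=8: ------
------
------
***---
*-*---
***---
t=9: -*----
------
-*----
*-*---
---*-*
*-*---
t=10: -*----
------
-*----
***---
*-**-*
***---
t=11: ***---
------
***---
---*-*
---*-*
---*-*
t=12: ***---
------
***---
-*-*-*
*-**-*
-*-*-*
t=13: ***---
------
***---
---*-*
---*-*
---*-*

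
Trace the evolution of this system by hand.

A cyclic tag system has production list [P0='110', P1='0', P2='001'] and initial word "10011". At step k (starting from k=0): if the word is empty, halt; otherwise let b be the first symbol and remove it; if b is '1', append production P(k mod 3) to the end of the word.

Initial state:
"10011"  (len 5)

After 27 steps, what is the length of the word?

14

[0] "10011"  (len 5)
[1] "0011110"  (len 7)
[2] "011110"  (len 6)
[3] "11110"  (len 5)
[4] "1110110"  (len 7)
[5] "1101100"  (len 7)
[6] "101100001"  (len 9)
[7] "01100001110"  (len 11)
[8] "1100001110"  (len 10)
[9] "100001110001"  (len 12)
[10] "00001110001110"  (len 14)
[11] "0001110001110"  (len 13)
[12] "001110001110"  (len 12)
[13] "01110001110"  (len 11)
[14] "1110001110"  (len 10)
[15] "110001110001"  (len 12)
[16] "10001110001110"  (len 14)
[17] "00011100011100"  (len 14)
[18] "0011100011100"  (len 13)
[19] "011100011100"  (len 12)
[20] "11100011100"  (len 11)
[21] "1100011100001"  (len 13)
[22] "100011100001110"  (len 15)
[23] "000111000011100"  (len 15)
[24] "00111000011100"  (len 14)
[25] "0111000011100"  (len 13)
[26] "111000011100"  (len 12)
[27] "11000011100001"  (len 14)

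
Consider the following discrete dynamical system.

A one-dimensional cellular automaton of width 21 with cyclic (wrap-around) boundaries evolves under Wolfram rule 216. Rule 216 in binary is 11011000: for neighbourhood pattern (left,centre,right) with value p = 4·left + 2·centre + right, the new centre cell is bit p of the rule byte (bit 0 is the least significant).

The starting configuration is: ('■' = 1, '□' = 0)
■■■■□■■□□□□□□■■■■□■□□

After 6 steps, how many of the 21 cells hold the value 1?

18

k=0  ■■■■□■■□□□□□□■■■■□■□□
k=1  ■■■■□■■■□□□□□■■■■□□■□
k=2  ■■■■□■■■■□□□□■■■■■□□□
k=3  ■■■■□■■■■■□□□■■■■■■□□
k=4  ■■■■□■■■■■■□□■■■■■■■□
k=5  ■■■■□■■■■■■■□■■■■■■■□
k=6  ■■■■□■■■■■■■□■■■■■■■□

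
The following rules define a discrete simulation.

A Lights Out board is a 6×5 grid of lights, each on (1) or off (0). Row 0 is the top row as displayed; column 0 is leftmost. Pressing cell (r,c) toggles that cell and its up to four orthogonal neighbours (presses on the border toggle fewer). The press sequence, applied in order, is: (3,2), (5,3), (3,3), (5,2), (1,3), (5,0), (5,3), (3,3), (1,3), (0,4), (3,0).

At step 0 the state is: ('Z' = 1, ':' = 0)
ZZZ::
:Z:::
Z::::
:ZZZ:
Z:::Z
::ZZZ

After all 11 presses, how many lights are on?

14

step 0: ZZZ::
:Z:::
Z::::
:ZZZ:
Z:::Z
::ZZZ
step 1: ZZZ::
:Z:::
Z:Z::
:::::
Z:Z:Z
::ZZZ
step 2: ZZZ::
:Z:::
Z:Z::
:::::
Z:ZZZ
:::::
step 3: ZZZ::
:Z:::
Z:ZZ:
::ZZZ
Z:Z:Z
:::::
step 4: ZZZ::
:Z:::
Z:ZZ:
::ZZZ
Z:::Z
:ZZZ:
step 5: ZZZZ:
:ZZZZ
Z:Z::
::ZZZ
Z:::Z
:ZZZ:
step 6: ZZZZ:
:ZZZZ
Z:Z::
::ZZZ
::::Z
Z:ZZ:
step 7: ZZZZ:
:ZZZZ
Z:Z::
::ZZZ
:::ZZ
Z:::Z
step 8: ZZZZ:
:ZZZZ
Z:ZZ:
:::::
::::Z
Z:::Z
step 9: ZZZ::
:Z:::
Z:Z::
:::::
::::Z
Z:::Z
step 10: ZZZZZ
:Z::Z
Z:Z::
:::::
::::Z
Z:::Z
step 11: ZZZZZ
:Z::Z
::Z::
ZZ:::
Z:::Z
Z:::Z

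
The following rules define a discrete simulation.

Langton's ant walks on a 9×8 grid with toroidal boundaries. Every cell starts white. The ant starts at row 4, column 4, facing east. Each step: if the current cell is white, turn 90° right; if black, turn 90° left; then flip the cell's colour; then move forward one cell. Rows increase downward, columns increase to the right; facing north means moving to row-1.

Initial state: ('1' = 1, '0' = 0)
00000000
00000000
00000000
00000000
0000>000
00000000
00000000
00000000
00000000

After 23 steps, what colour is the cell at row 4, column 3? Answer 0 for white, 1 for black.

0) 00000000
00000000
00000000
00000000
0000>000
00000000
00000000
00000000
00000000
1) 00000000
00000000
00000000
00000000
00001000
0000v000
00000000
00000000
00000000
2) 00000000
00000000
00000000
00000000
00001000
000<1000
00000000
00000000
00000000
3) 00000000
00000000
00000000
00000000
000^1000
00011000
00000000
00000000
00000000
4) 00000000
00000000
00000000
00000000
0001>000
00011000
00000000
00000000
00000000
5) 00000000
00000000
00000000
0000^000
00010000
00011000
00000000
00000000
00000000
6) 00000000
00000000
00000000
00001>00
00010000
00011000
00000000
00000000
00000000
7) 00000000
00000000
00000000
00001100
00010v00
00011000
00000000
00000000
00000000
8) 00000000
00000000
00000000
00001100
0001<100
00011000
00000000
00000000
00000000
9) 00000000
00000000
00000000
0000^100
00011100
00011000
00000000
00000000
00000000
10) 00000000
00000000
00000000
000<0100
00011100
00011000
00000000
00000000
00000000
11) 00000000
00000000
000^0000
00010100
00011100
00011000
00000000
00000000
00000000
12) 00000000
00000000
0001>000
00010100
00011100
00011000
00000000
00000000
00000000
13) 00000000
00000000
00011000
0001v100
00011100
00011000
00000000
00000000
00000000
14) 00000000
00000000
00011000
000<1100
00011100
00011000
00000000
00000000
00000000
15) 00000000
00000000
00011000
00001100
000v1100
00011000
00000000
00000000
00000000
16) 00000000
00000000
00011000
00001100
0000>100
00011000
00000000
00000000
00000000
17) 00000000
00000000
00011000
0000^100
00000100
00011000
00000000
00000000
00000000
18) 00000000
00000000
00011000
000<0100
00000100
00011000
00000000
00000000
00000000
19) 00000000
00000000
000^1000
00010100
00000100
00011000
00000000
00000000
00000000
20) 00000000
00000000
00<01000
00010100
00000100
00011000
00000000
00000000
00000000
21) 00000000
00^00000
00101000
00010100
00000100
00011000
00000000
00000000
00000000
22) 00000000
001>0000
00101000
00010100
00000100
00011000
00000000
00000000
00000000
23) 00000000
00110000
001v1000
00010100
00000100
00011000
00000000
00000000
00000000

0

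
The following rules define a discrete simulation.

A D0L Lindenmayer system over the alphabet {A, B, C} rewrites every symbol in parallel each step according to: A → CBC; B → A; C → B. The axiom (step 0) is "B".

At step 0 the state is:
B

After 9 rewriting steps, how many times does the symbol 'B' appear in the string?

t=0: B
t=1: A
t=2: CBC
t=3: BAB
t=4: ACBCA
t=5: CBCBABCBC
t=6: BABACBCABAB
t=7: ACBCACBCBABCBCACBCA
t=8: CBCBABCBCBABACBCABABCBCBABCBC
t=9: BABACBCABABACBCACBCBABCBCACBCABABACBCABAB

16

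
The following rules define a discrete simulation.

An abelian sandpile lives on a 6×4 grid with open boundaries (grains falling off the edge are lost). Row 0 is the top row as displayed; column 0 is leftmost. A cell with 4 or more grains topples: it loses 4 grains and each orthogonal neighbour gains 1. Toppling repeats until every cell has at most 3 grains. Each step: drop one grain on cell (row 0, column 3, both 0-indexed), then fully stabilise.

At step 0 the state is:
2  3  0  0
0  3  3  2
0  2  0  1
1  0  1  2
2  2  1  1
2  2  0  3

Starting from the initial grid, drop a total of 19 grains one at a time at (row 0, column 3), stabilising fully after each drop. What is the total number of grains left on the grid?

38

[0] 2  3  0  0
0  3  3  2
0  2  0  1
1  0  1  2
2  2  1  1
2  2  0  3
[1] 2  3  0  1
0  3  3  2
0  2  0  1
1  0  1  2
2  2  1  1
2  2  0  3
[2] 2  3  0  2
0  3  3  2
0  2  0  1
1  0  1  2
2  2  1  1
2  2  0  3
[3] 2  3  0  3
0  3  3  2
0  2  0  1
1  0  1  2
2  2  1  1
2  2  0  3
[4] 2  3  1  0
0  3  3  3
0  2  0  1
1  0  1  2
2  2  1  1
2  2  0  3
[5] 2  3  1  1
0  3  3  3
0  2  0  1
1  0  1  2
2  2  1  1
2  2  0  3
[6] 2  3  1  2
0  3  3  3
0  2  0  1
1  0  1  2
2  2  1  1
2  2  0  3
[7] 2  3  1  3
0  3  3  3
0  2  0  1
1  0  1  2
2  2  1  1
2  2  0  3
[8] 3  1  0  2
1  1  2  1
0  3  1  2
1  0  1  2
2  2  1  1
2  2  0  3
[9] 3  1  0  3
1  1  2  1
0  3  1  2
1  0  1  2
2  2  1  1
2  2  0  3
[10] 3  1  1  0
1  1  2  2
0  3  1  2
1  0  1  2
2  2  1  1
2  2  0  3
[11] 3  1  1  1
1  1  2  2
0  3  1  2
1  0  1  2
2  2  1  1
2  2  0  3
[12] 3  1  1  2
1  1  2  2
0  3  1  2
1  0  1  2
2  2  1  1
2  2  0  3
[13] 3  1  1  3
1  1  2  2
0  3  1  2
1  0  1  2
2  2  1  1
2  2  0  3
[14] 3  1  2  0
1  1  2  3
0  3  1  2
1  0  1  2
2  2  1  1
2  2  0  3
[15] 3  1  2  1
1  1  2  3
0  3  1  2
1  0  1  2
2  2  1  1
2  2  0  3
[16] 3  1  2  2
1  1  2  3
0  3  1  2
1  0  1  2
2  2  1  1
2  2  0  3
[17] 3  1  2  3
1  1  2  3
0  3  1  2
1  0  1  2
2  2  1  1
2  2  0  3
[18] 3  1  3  1
1  1  3  0
0  3  1  3
1  0  1  2
2  2  1  1
2  2  0  3
[19] 3  1  3  2
1  1  3  0
0  3  1  3
1  0  1  2
2  2  1  1
2  2  0  3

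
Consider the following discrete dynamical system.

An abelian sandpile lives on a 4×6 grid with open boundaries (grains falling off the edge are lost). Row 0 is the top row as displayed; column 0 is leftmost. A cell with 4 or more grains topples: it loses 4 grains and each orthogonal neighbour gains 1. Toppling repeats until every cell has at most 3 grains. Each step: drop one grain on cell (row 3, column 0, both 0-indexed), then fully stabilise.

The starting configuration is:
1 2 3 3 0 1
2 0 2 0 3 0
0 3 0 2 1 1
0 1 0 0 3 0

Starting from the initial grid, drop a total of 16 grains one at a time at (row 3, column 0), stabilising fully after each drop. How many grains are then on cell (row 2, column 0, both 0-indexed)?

1

step 0: 1 2 3 3 0 1
2 0 2 0 3 0
0 3 0 2 1 1
0 1 0 0 3 0
step 1: 1 2 3 3 0 1
2 0 2 0 3 0
0 3 0 2 1 1
1 1 0 0 3 0
step 2: 1 2 3 3 0 1
2 0 2 0 3 0
0 3 0 2 1 1
2 1 0 0 3 0
step 3: 1 2 3 3 0 1
2 0 2 0 3 0
0 3 0 2 1 1
3 1 0 0 3 0
step 4: 1 2 3 3 0 1
2 0 2 0 3 0
1 3 0 2 1 1
0 2 0 0 3 0
step 5: 1 2 3 3 0 1
2 0 2 0 3 0
1 3 0 2 1 1
1 2 0 0 3 0
step 6: 1 2 3 3 0 1
2 0 2 0 3 0
1 3 0 2 1 1
2 2 0 0 3 0
step 7: 1 2 3 3 0 1
2 0 2 0 3 0
1 3 0 2 1 1
3 2 0 0 3 0
step 8: 1 2 3 3 0 1
2 0 2 0 3 0
2 3 0 2 1 1
0 3 0 0 3 0
step 9: 1 2 3 3 0 1
2 0 2 0 3 0
2 3 0 2 1 1
1 3 0 0 3 0
step 10: 1 2 3 3 0 1
2 0 2 0 3 0
2 3 0 2 1 1
2 3 0 0 3 0
step 11: 1 2 3 3 0 1
2 0 2 0 3 0
2 3 0 2 1 1
3 3 0 0 3 0
step 12: 1 2 3 3 0 1
3 1 2 0 3 0
0 1 1 2 1 1
2 1 1 0 3 0
step 13: 1 2 3 3 0 1
3 1 2 0 3 0
0 1 1 2 1 1
3 1 1 0 3 0
step 14: 1 2 3 3 0 1
3 1 2 0 3 0
1 1 1 2 1 1
0 2 1 0 3 0
step 15: 1 2 3 3 0 1
3 1 2 0 3 0
1 1 1 2 1 1
1 2 1 0 3 0
step 16: 1 2 3 3 0 1
3 1 2 0 3 0
1 1 1 2 1 1
2 2 1 0 3 0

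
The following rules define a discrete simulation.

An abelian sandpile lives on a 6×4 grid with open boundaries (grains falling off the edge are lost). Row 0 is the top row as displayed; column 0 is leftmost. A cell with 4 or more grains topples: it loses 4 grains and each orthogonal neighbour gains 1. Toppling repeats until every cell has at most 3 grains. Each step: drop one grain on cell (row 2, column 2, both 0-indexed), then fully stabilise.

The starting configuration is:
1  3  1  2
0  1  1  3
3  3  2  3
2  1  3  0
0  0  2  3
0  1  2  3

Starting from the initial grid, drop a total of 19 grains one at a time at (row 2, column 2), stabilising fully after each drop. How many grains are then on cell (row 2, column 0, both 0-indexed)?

[0] 1  3  1  2
0  1  1  3
3  3  2  3
2  1  3  0
0  0  2  3
0  1  2  3
[1] 1  3  1  2
0  1  1  3
3  3  3  3
2  1  3  0
0  0  2  3
0  1  2  3
[2] 1  3  1  3
1  2  3  0
0  1  3  1
3  3  0  2
0  0  3  3
0  1  2  3
[3] 1  3  2  3
1  3  0  1
0  2  1  2
3  3  1  2
0  0  3  3
0  1  2  3
[4] 1  3  2  3
1  3  0  1
0  2  2  2
3  3  1  2
0  0  3  3
0  1  2  3
[5] 1  3  2  3
1  3  0  1
0  2  3  2
3  3  1  2
0  0  3  3
0  1  2  3
[6] 1  3  2  3
1  3  1  1
0  3  0  3
3  3  2  2
0  0  3  3
0  1  2  3
[7] 1  3  2  3
1  3  1  1
0  3  1  3
3  3  2  2
0  0  3  3
0  1  2  3
[8] 1  3  2  3
1  3  1  1
0  3  2  3
3  3  2  2
0  0  3  3
0  1  2  3
[9] 1  3  2  3
1  3  1  1
0  3  3  3
3  3  2  2
0  0  3  3
0  1  2  3
[10] 2  0  3  3
2  1  3  2
2  2  3  1
0  2  2  1
1  2  2  2
0  2  0  1
[11] 2  1  1  1
2  2  2  0
2  3  1  3
0  2  3  1
1  2  2  2
0  2  0  1
[12] 2  1  1  1
2  2  2  0
2  3  2  3
0  2  3  1
1  2  2  2
0  2  0  1
[13] 2  1  1  1
2  2  2  0
2  3  3  3
0  2  3  1
1  2  2  2
0  2  0  1
[14] 2  1  1  1
2  3  3  1
3  1  3  0
1  0  1  3
1  3  3  2
0  2  0  1
[15] 2  2  2  1
3  0  1  2
3  3  1  1
1  0  2  3
1  3  3  2
0  2  0  1
[16] 2  2  2  1
3  0  1  2
3  3  2  1
1  0  2  3
1  3  3  2
0  2  0  1
[17] 2  2  2  1
3  0  1  2
3  3  3  1
1  0  2  3
1  3  3  2
0  2  0  1
[18] 3  2  2  1
0  2  2  2
1  1  1  2
2  1  3  3
1  3  3  2
0  2  0  1
[19] 3  2  2  1
0  2  2  2
1  1  2  2
2  1  3  3
1  3  3  2
0  2  0  1

1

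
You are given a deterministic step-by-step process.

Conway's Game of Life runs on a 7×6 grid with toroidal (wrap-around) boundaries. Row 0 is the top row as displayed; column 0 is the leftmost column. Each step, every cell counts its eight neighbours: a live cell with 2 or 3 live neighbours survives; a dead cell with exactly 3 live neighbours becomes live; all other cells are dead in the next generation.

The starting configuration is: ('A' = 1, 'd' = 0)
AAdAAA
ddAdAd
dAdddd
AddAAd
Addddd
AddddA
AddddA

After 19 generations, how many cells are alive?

5

step 0: AAdAAA
ddAdAd
dAdddd
AddAAd
Addddd
AddddA
AddddA
step 1: dAAAdd
ddAdAd
dAAdAA
AAdddA
AAddAd
dAdddd
dddddd
step 2: dAAAdd
AdddAA
ddAdAd
dddAdd
ddAddd
AAdddd
dAdddd
step 3: dAAAAA
AdddAA
ddddAd
ddAAdd
dAAddd
AAAddd
dddddd
step 4: dAAAdd
AAAddd
ddddAd
dAAAdd
Addddd
AdAddd
ddddAA
step 5: dddAAA
Addddd
Addddd
dAAAdd
AddAdd
AAdddd
AdddAA
step 6: dddAdd
AdddAd
AdAddd
AAAAdd
AddAdd
dAddAd
dAdAdd
step 7: ddAAAd
dAdAdA
AdAddd
AddAdA
AddAAA
AAdAAd
dddAAd
step 8: dddddA
AAdddA
ddAAdd
ddAAdd
dddddd
AAdddd
dAdddd
step 9: dAdddA
AAAdAA
AddAAd
ddAAdd
dAAddd
AAdddd
dAdddd
step 10: ddddAA
ddAddd
Addddd
ddddAd
AddAdd
Addddd
dAAddd
step 11: dAAAdd
dddddA
dddddd
dddddA
dddddA
AdAddd
AAdddA
step 12: dAAdAA
ddAddd
dddddd
dddddd
AddddA
dddddd
dddAdA
step 13: AAAdAA
dAAAdd
dddddd
dddddd
dddddd
AdddAA
AdAAdA
step 14: dddddd
dddAAA
ddAddd
dddddd
dddddA
AAdAAd
ddAddd
step 15: dddAAd
dddAAd
dddAAd
dddddd
AdddAA
AAAAAA
dAAAdd
step 16: dddddd
ddAddA
dddAAd
dddAdd
ddAddd
dddddd
dddddd
step 17: dddddd
dddAAd
ddAAAd
ddAAAd
dddddd
dddddd
dddddd
step 18: dddddd
ddAdAd
dddddA
ddAdAd
dddAdd
dddddd
dddddd
step 19: dddddd
dddddd
ddddAA
dddAAd
dddAdd
dddddd
dddddd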